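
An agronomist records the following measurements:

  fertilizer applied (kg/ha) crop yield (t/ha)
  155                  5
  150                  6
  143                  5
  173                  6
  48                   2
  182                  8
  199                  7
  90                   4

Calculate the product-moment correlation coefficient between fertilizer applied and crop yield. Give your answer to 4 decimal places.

0.9346

n = 8, Σx = 1140, Σy = 43, Σxy = 6733, Σx² = 180032, Σy² = 255
Sxx = Σx² − (Σx)²/n = 180032 − 162450 = 17582
Sxy = Σxy − (Σx)(Σy)/n = 6733 − 6127.5 = 605.5
Syy = Σy² − (Σy)²/n = 255 − 231.125 = 23.875
r = Sxy/√(Sxx·Syy) = 605.5/√(419770.25) = 605.5/647.896790 = 0.934562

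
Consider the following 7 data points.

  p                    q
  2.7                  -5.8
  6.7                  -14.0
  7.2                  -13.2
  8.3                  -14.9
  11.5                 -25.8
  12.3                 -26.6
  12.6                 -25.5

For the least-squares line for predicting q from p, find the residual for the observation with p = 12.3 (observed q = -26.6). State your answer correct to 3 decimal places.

n = 7, Σx = 61.3, Σy = -125.8, Σxy = -1273.35, Σx² = 615.21
Sxx = Σx² − (Σx)²/n = 615.21 − 536.812857 = 78.397143
Sxy = Σxy − (Σx)(Σy)/n = -1273.35 − (-1101.648571) = -171.701429
b = Sxy/Sxx = -171.701429/78.397143 = -2.190149
a = ȳ − b·x̄ = -17.971429 − (-2.190149)·8.757143 = 1.208020
ŷ(12.3) = 1.208020 + (-2.190149)·12.3 = -25.730814
residual = y − ŷ = -26.6 − (-25.730814) = -0.869186

-0.869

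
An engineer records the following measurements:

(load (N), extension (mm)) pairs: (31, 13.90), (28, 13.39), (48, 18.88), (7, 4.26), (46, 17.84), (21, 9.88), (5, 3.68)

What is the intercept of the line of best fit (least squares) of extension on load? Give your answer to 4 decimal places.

2.3004

n = 7, Σx = 186, Σy = 81.83, Σxy = 2788.4, Σx² = 6680
Sxx = Σx² − (Σx)²/n = 6680 − 4942.285714 = 1737.714286
Sxy = Σxy − (Σx)(Σy)/n = 2788.4 − 2174.34 = 614.06
b = Sxy/Sxx = 614.06/1737.714286 = 0.353372
a = ȳ − b·x̄ = 11.69 − 0.353372·26.571429 = 2.300395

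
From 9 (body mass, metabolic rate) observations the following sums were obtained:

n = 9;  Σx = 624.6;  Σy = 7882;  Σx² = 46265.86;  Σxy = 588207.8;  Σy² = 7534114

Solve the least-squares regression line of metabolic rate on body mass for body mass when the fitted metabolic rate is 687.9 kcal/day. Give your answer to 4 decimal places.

Sxx = Σx² − (Σx)²/n = 46265.86 − 43347.24 = 2918.62
Sxy = Σxy − (Σx)(Σy)/n = 588207.8 − 547010.8 = 41197
b = Sxy/Sxx = 41197/2918.62 = 14.115233
a = ȳ − b·x̄ = 875.777778 − 14.115233·69.4 = -103.819361
Set a + b·x = 687.9: x = (687.9 − (-103.819361)) / 14.115233 = 56.089714

56.0897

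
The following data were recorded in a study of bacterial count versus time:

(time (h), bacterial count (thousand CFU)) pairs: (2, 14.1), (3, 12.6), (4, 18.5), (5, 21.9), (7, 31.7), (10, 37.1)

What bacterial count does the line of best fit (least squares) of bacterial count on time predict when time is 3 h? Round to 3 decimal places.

n = 6, Σx = 31, Σy = 135.9, Σxy = 842.4, Σx² = 203
Sxx = Σx² − (Σx)²/n = 203 − 160.166667 = 42.833333
Sxy = Σxy − (Σx)(Σy)/n = 842.4 − 702.15 = 140.25
b = Sxy/Sxx = 140.25/42.833333 = 3.274319
a = ȳ − b·x̄ = 22.65 − 3.274319·5.166667 = 5.732685
ŷ(3) = a + b·3 = 5.732685 + 3.274319·3 = 15.555642

15.556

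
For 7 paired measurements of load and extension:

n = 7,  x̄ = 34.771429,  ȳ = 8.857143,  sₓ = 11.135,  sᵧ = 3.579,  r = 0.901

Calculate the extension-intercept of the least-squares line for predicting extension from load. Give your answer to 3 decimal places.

-1.213

b = r · sᵧ/sₓ = 0.901 · 3.579/11.135 = 0.289598
a = ȳ − b·x̄ = 8.857143 − 0.289598·34.771429 = -1.212610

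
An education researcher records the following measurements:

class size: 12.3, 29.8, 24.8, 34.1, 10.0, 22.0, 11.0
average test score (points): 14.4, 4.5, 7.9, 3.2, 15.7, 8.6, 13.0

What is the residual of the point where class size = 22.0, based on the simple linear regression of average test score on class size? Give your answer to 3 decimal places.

n = 7, Σx = 144, Σy = 67.3, Σxy = 1105.46, Σx² = 3522.18
Sxx = Σx² − (Σx)²/n = 3522.18 − 2962.285714 = 559.894286
Sxy = Σxy − (Σx)(Σy)/n = 1105.46 − 1384.457143 = -278.997143
b = Sxy/Sxx = -278.997143/559.894286 = -0.498303
a = ȳ − b·x̄ = 9.614286 − (-0.498303)·20.571429 = 19.865095
ŷ(22.0) = 19.865095 + (-0.498303)·22 = 8.902424
residual = y − ŷ = 8.6 − 8.902424 = -0.302424

-0.302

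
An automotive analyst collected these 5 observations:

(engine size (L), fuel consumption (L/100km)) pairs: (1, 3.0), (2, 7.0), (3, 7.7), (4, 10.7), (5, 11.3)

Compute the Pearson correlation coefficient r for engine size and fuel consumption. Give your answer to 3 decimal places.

0.965

n = 5, Σx = 15, Σy = 39.7, Σxy = 139.4, Σx² = 55, Σy² = 359.47
Sxx = Σx² − (Σx)²/n = 55 − 45 = 10
Sxy = Σxy − (Σx)(Σy)/n = 139.4 − 119.1 = 20.3
Syy = Σy² − (Σy)²/n = 359.47 − 315.218 = 44.252
r = Sxy/√(Sxx·Syy) = 20.3/√(442.52) = 20.3/21.036159 = 0.965005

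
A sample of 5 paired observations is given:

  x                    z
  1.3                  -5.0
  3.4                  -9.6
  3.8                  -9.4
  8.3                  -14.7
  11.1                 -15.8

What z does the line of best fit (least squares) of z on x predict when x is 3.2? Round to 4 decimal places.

n = 5, Σx = 27.9, Σy = -54.5, Σxy = -372.25, Σx² = 219.79
Sxx = Σx² − (Σx)²/n = 219.79 − 155.682 = 64.108
Sxy = Σxy − (Σx)(Σy)/n = -372.25 − (-304.11) = -68.14
b = Sxy/Sxx = -68.14/64.108 = -1.062894
a = ȳ − b·x̄ = -10.9 − (-1.062894)·5.58 = -4.969052
ŷ(3.2) = a + b·3.2 = -4.969052 + (-1.062894)·3.2 = -8.370313

-8.3703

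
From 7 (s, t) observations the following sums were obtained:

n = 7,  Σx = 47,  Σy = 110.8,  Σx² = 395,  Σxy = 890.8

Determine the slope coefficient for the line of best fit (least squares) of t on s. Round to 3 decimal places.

Sxx = Σx² − (Σx)²/n = 395 − 315.571429 = 79.428571
Sxy = Σxy − (Σx)(Σy)/n = 890.8 − 743.942857 = 146.857143
b = Sxy/Sxx = 146.857143/79.428571 = 1.848921

1.849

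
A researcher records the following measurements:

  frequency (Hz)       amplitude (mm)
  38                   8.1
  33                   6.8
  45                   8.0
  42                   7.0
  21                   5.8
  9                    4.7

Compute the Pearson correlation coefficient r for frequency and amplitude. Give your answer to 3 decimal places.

n = 6, Σx = 188, Σy = 40.4, Σxy = 1350.3, Σx² = 6844, Σy² = 280.58
Sxx = Σx² − (Σx)²/n = 6844 − 5890.666667 = 953.333333
Sxy = Σxy − (Σx)(Σy)/n = 1350.3 − 1265.866667 = 84.433333
Syy = Σy² − (Σy)²/n = 280.58 − 272.026667 = 8.553333
r = Sxy/√(Sxx·Syy) = 84.433333/√(8154.177778) = 84.433333/90.300486 = 0.935026

0.935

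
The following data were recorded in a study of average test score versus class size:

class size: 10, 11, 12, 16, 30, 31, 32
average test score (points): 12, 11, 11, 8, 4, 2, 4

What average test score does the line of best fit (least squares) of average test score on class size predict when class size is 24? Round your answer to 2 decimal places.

n = 7, Σx = 142, Σy = 52, Σxy = 811, Σx² = 3506
Sxx = Σx² − (Σx)²/n = 3506 − 2880.571429 = 625.428571
Sxy = Σxy − (Σx)(Σy)/n = 811 − 1054.857143 = -243.857143
b = Sxy/Sxx = -243.857143/625.428571 = -0.389904
a = ȳ − b·x̄ = 7.428571 − (-0.389904)·20.285714 = 15.338054
ŷ(24) = a + b·24 = 15.338054 + (-0.389904)·24 = 5.980356

5.98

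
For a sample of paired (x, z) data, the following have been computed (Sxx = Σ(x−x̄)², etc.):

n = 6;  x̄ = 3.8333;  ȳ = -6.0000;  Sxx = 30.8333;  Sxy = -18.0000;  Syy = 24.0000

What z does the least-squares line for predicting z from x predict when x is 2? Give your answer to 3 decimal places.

-4.930

b = Sxy/Sxx = -18/30.8333 = -0.583784
a = ȳ − b·x̄ = -6 − (-0.583784)·3.8333 = -3.762179
ŷ(2) = a + b·2 = -3.762179 + (-0.583784)·2 = -4.929748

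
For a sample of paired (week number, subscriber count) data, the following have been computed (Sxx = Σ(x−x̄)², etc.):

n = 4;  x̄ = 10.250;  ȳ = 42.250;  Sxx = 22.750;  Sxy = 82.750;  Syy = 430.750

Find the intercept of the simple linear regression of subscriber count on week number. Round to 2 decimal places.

4.97

b = Sxy/Sxx = 82.75/22.75 = 3.637363
a = ȳ − b·x̄ = 42.25 − 3.637363·10.25 = 4.967033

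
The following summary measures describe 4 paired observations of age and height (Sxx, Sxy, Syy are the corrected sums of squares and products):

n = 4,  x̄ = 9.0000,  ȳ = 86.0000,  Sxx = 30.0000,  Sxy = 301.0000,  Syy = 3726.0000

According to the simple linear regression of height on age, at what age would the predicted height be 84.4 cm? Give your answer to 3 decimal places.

8.841

b = Sxy/Sxx = 301/30 = 10.033333
a = ȳ − b·x̄ = 86 − 10.033333·9 = -4.3
Set a + b·x = 84.4: x = (84.4 − (-4.3)) / 10.033333 = 8.840532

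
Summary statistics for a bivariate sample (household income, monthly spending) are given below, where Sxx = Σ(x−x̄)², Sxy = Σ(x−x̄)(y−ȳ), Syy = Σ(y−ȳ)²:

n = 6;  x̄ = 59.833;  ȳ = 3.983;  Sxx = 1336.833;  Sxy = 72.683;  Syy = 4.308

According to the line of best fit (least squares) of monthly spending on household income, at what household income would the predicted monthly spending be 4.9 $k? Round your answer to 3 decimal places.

76.699

b = Sxy/Sxx = 72.683/1336.833 = 0.054370
a = ȳ − b·x̄ = 3.983 − 0.054370·59.833 = 0.729907
Set a + b·x = 4.9: x = (4.9 − 0.729907) / 0.054370 = 76.699060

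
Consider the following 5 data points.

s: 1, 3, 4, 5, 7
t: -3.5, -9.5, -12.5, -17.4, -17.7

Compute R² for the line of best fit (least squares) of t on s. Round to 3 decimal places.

0.909

n = 5, Σx = 20, Σy = -60.6, Σxy = -292.9, Σx² = 100, Σy² = 874.8
Sxx = Σx² − (Σx)²/n = 100 − 80 = 20
Sxy = Σxy − (Σx)(Σy)/n = -292.9 − (-242.4) = -50.5
Syy = Σy² − (Σy)²/n = 874.8 − 734.472 = 140.328
R² = Sxy²/(Sxx·Syy) = (-50.5)²/(20·140.328) = 0.908675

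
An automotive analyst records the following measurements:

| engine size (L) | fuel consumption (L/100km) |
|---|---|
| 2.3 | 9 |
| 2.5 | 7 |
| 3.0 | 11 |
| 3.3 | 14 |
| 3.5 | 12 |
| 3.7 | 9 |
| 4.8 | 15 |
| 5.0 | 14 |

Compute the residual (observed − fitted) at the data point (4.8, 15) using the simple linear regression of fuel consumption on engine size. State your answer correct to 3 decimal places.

0.734

n = 8, Σx = 28.1, Σy = 91, Σxy = 334.7, Σx² = 105.41
Sxx = Σx² − (Σx)²/n = 105.41 − 98.70125 = 6.70875
Sxy = Σxy − (Σx)(Σy)/n = 334.7 − 319.6375 = 15.0625
b = Sxy/Sxx = 15.0625/6.70875 = 2.245202
a = ȳ − b·x̄ = 11.375 − 2.245202·3.5125 = 3.488727
ŷ(4.8) = 3.488727 + 2.245202·4.8 = 14.265698
residual = y − ŷ = 15 − 14.265698 = 0.734302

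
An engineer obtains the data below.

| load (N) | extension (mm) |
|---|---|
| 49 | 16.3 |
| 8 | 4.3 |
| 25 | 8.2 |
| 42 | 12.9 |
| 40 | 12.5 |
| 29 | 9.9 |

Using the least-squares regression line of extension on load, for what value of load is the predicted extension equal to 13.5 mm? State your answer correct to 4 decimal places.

n = 6, Σx = 193, Σy = 64.1, Σxy = 2367, Σx² = 7295
Sxx = Σx² − (Σx)²/n = 7295 − 6208.166667 = 1086.833333
Sxy = Σxy − (Σx)(Σy)/n = 2367 − 2061.883333 = 305.116667
b = Sxy/Sxx = 305.116667/1086.833333 = 0.280739
a = ȳ − b·x̄ = 10.683333 − 0.280739·32.166667 = 1.652891
Set a + b·x = 13.5: x = (13.5 − 1.652891) / 0.280739 = 42.199705

42.1997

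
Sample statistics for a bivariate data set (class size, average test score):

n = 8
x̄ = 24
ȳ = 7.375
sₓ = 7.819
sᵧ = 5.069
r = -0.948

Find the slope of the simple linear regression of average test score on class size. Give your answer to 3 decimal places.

-0.615

b = r · sᵧ/sₓ = -0.948 · 5.069/7.819 = -0.614581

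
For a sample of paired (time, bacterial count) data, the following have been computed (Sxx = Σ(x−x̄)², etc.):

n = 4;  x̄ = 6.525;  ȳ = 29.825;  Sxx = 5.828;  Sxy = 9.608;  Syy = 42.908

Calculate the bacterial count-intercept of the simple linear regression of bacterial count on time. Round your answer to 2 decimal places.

19.07

b = Sxy/Sxx = 9.608/5.828 = 1.648593
a = ȳ − b·x̄ = 29.825 − 1.648593·6.525 = 19.067931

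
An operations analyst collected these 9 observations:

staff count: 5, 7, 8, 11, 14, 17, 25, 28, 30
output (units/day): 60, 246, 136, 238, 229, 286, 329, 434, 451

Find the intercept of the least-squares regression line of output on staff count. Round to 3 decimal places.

n = 9, Σx = 145, Σy = 2409, Σxy = 47703, Σx² = 3053
Sxx = Σx² − (Σx)²/n = 3053 − 2336.111111 = 716.888889
Sxy = Σxy − (Σx)(Σy)/n = 47703 − 38811.666667 = 8891.333333
b = Sxy/Sxx = 8891.333333/716.888889 = 12.402666
a = ȳ − b·x̄ = 267.666667 − 12.402666·16.111111 = 67.845939

67.846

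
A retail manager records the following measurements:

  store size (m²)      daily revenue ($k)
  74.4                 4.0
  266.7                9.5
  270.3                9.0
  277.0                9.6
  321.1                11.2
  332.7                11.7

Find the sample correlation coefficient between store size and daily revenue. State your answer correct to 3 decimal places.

0.993

n = 6, Σx = 1542.2, Σy = 55, Σxy = 15412.06, Σx² = 440249.84, Σy² = 541.74
Sxx = Σx² − (Σx)²/n = 440249.84 − 396396.806667 = 43853.033333
Sxy = Σxy − (Σx)(Σy)/n = 15412.06 − 14136.833333 = 1275.226667
Syy = Σy² − (Σy)²/n = 541.74 − 504.166667 = 37.573333
r = Sxy/√(Sxx·Syy) = 1275.226667/√(1647704.639111) = 1275.226667/1283.629479 = 0.993454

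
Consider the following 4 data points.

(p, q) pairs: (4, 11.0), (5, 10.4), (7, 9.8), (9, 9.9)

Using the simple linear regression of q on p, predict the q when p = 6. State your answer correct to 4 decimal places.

n = 4, Σx = 25, Σy = 41.1, Σxy = 253.7, Σx² = 171
Sxx = Σx² − (Σx)²/n = 171 − 156.25 = 14.75
Sxy = Σxy − (Σx)(Σy)/n = 253.7 − 256.875 = -3.175
b = Sxy/Sxx = -3.175/14.75 = -0.215254
a = ȳ − b·x̄ = 10.275 − (-0.215254)·6.25 = 11.620339
ŷ(6) = a + b·6 = 11.620339 + (-0.215254)·6 = 10.328814

10.3288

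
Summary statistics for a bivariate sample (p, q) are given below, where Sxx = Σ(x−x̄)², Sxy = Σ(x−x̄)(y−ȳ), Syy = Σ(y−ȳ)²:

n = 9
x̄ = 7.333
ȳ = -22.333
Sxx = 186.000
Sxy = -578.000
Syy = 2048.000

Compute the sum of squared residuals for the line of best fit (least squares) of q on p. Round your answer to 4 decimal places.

b = Sxy/Sxx = -578/186 = -3.107527
SSE = Syy − b·Sxy = 2048 − (-3.107527)·(-578) = 251.849462

251.8495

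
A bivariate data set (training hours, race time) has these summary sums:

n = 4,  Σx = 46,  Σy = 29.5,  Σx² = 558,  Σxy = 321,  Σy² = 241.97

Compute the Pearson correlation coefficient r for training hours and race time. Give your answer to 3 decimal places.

Sxx = Σx² − (Σx)²/n = 558 − 529 = 29
Sxy = Σxy − (Σx)(Σy)/n = 321 − 339.25 = -18.25
Syy = Σy² − (Σy)²/n = 241.97 − 217.5625 = 24.4075
r = Sxy/√(Sxx·Syy) = -18.25/√(707.8175) = -18.25/26.604840 = -0.685965

-0.686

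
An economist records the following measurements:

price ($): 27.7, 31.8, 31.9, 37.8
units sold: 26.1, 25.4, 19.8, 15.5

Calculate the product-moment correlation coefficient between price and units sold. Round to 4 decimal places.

n = 4, Σx = 129.2, Σy = 86.8, Σxy = 2748.21, Σx² = 4224.98, Σy² = 1958.66
Sxx = Σx² − (Σx)²/n = 4224.98 − 4173.16 = 51.82
Sxy = Σxy − (Σx)(Σy)/n = 2748.21 − 2803.64 = -55.43
Syy = Σy² − (Σy)²/n = 1958.66 − 1883.56 = 75.1
r = Sxy/√(Sxx·Syy) = -55.43/√(3891.682) = -55.43/62.383347 = -0.888538

-0.8885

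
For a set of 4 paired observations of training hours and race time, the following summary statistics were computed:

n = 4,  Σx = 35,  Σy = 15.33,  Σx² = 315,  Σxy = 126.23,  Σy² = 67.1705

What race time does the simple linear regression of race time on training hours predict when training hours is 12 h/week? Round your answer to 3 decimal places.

0.895

Sxx = Σx² − (Σx)²/n = 315 − 306.25 = 8.75
Sxy = Σxy − (Σx)(Σy)/n = 126.23 − 134.1375 = -7.9075
b = Sxy/Sxx = -7.9075/8.75 = -0.903714
a = ȳ − b·x̄ = 3.8325 − (-0.903714)·8.75 = 11.74
ŷ(12) = a + b·12 = 11.74 + (-0.903714)·12 = 0.895429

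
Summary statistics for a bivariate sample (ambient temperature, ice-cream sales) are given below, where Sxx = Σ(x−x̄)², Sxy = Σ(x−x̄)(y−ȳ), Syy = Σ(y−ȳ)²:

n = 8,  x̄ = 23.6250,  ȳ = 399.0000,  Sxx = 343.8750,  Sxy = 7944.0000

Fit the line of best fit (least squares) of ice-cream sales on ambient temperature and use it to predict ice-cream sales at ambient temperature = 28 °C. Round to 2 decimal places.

b = Sxy/Sxx = 7944/343.875 = 23.101418
a = ȳ − b·x̄ = 399 − 23.101418·23.625 = -146.770992
ŷ(28) = a + b·28 = -146.770992 + 23.101418·28 = 500.068702

500.07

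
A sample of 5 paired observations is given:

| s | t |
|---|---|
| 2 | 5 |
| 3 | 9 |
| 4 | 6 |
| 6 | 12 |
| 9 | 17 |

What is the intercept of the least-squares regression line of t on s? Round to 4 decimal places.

n = 5, Σx = 24, Σy = 49, Σxy = 286, Σx² = 146
Sxx = Σx² − (Σx)²/n = 146 − 115.2 = 30.8
Sxy = Σxy − (Σx)(Σy)/n = 286 − 235.2 = 50.8
b = Sxy/Sxx = 50.8/30.8 = 1.649351
a = ȳ − b·x̄ = 9.8 − 1.649351·4.8 = 1.883117

1.8831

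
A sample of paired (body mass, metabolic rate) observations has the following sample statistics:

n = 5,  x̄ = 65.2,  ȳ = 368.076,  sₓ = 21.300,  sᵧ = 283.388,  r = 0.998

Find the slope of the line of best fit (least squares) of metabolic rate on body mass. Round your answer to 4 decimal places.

b = r · sᵧ/sₓ = 0.998 · 283.388/21.3 = 13.277992

13.2780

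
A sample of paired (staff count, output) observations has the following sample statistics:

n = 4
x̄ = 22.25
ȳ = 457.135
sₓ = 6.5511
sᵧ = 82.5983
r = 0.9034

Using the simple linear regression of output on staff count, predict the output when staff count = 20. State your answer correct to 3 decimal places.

431.507

b = r · sᵧ/sₓ = 0.9034 · 82.5983/6.5511 = 11.390347
a = ȳ − b·x̄ = 457.135 − 11.390347·22.25 = 203.699772
ŷ(20) = a + b·20 = 203.699772 + 11.390347·20 = 431.506719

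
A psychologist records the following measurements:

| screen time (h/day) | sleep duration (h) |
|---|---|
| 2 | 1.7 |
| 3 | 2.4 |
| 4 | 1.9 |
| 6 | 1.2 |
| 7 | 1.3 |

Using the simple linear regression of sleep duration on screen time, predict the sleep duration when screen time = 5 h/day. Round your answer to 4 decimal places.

n = 5, Σx = 22, Σy = 8.5, Σxy = 34.5, Σx² = 114
Sxx = Σx² − (Σx)²/n = 114 − 96.8 = 17.2
Sxy = Σxy − (Σx)(Σy)/n = 34.5 − 37.4 = -2.9
b = Sxy/Sxx = -2.9/17.2 = -0.168605
a = ȳ − b·x̄ = 1.7 − (-0.168605)·4.4 = 2.441860
ŷ(5) = a + b·5 = 2.441860 + (-0.168605)·5 = 1.598837

1.5988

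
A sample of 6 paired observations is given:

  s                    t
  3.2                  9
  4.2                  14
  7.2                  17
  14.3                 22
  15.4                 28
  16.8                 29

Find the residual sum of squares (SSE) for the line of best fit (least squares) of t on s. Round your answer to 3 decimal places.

20.218

n = 6, Σx = 61.1, Σy = 119, Σxy = 1443, Σx² = 803.61, Σy² = 2675
Sxx = Σx² − (Σx)²/n = 803.61 − 622.201667 = 181.408333
Sxy = Σxy − (Σx)(Σy)/n = 1443 − 1211.816667 = 231.183333
Syy = Σy² − (Σy)²/n = 2675 − 2360.166667 = 314.833333
b = Sxy/Sxx = 231.183333/181.408333 = 1.274381
SSE = Syy − b·Sxy = 314.833333 − 1.274381·231.183333 = 20.217686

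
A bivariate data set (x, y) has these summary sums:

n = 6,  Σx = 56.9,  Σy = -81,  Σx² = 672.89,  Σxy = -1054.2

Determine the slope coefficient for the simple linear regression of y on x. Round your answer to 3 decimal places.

Sxx = Σx² − (Σx)²/n = 672.89 − 539.601667 = 133.288333
Sxy = Σxy − (Σx)(Σy)/n = -1054.2 − (-768.15) = -286.05
b = Sxy/Sxx = -286.05/133.288333 = -2.146099

-2.146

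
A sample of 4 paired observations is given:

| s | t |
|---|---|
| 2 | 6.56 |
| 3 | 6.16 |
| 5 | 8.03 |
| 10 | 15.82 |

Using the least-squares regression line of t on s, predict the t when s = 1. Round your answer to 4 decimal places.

4.1846

n = 4, Σx = 20, Σy = 36.57, Σxy = 229.95, Σx² = 138
Sxx = Σx² − (Σx)²/n = 138 − 100 = 38
Sxy = Σxy − (Σx)(Σy)/n = 229.95 − 182.85 = 47.1
b = Sxy/Sxx = 47.1/38 = 1.239474
a = ȳ − b·x̄ = 9.1425 − 1.239474·5 = 2.945132
ŷ(1) = a + b·1 = 2.945132 + 1.239474·1 = 4.184605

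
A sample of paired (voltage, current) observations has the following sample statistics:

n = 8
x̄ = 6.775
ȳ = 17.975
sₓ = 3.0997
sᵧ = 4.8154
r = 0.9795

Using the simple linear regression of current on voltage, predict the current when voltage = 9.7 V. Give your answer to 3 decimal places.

22.426

b = r · sᵧ/sₓ = 0.9795 · 4.8154/3.0997 = 1.521658
a = ȳ − b·x̄ = 17.975 − 1.521658·6.775 = 7.665765
ŷ(9.7) = a + b·9.7 = 7.665765 + 1.521658·9.7 = 22.425851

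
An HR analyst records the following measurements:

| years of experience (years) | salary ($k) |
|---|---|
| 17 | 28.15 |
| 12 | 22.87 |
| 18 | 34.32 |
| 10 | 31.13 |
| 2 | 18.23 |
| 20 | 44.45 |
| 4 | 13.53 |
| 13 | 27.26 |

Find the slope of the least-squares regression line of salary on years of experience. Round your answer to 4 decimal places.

1.2814

n = 8, Σx = 96, Σy = 219.94, Σxy = 3016.01, Σx² = 1446
Sxx = Σx² − (Σx)²/n = 1446 − 1152 = 294
Sxy = Σxy − (Σx)(Σy)/n = 3016.01 − 2639.28 = 376.73
b = Sxy/Sxx = 376.73/294 = 1.281395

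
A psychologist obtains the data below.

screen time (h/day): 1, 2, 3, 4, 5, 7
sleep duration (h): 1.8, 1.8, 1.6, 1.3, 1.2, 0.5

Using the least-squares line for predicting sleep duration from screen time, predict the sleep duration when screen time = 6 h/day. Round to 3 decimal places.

n = 6, Σx = 22, Σy = 8.2, Σxy = 24.9, Σx² = 104
Sxx = Σx² − (Σx)²/n = 104 − 80.666667 = 23.333333
Sxy = Σxy − (Σx)(Σy)/n = 24.9 − 30.066667 = -5.166667
b = Sxy/Sxx = -5.166667/23.333333 = -0.221429
a = ȳ − b·x̄ = 1.366667 − (-0.221429)·3.666667 = 2.178571
ŷ(6) = a + b·6 = 2.178571 + (-0.221429)·6 = 0.85

0.850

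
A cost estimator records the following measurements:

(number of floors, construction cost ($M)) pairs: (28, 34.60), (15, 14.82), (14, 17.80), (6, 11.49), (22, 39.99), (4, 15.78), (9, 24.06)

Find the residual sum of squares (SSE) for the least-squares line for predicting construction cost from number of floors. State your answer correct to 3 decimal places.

n = 7, Σx = 98, Σy = 158.54, Σxy = 2668.68, Σx² = 1822, Σy² = 4292.7446
Sxx = Σx² − (Σx)²/n = 1822 − 1372 = 450
Sxy = Σxy − (Σx)(Σy)/n = 2668.68 − 2219.56 = 449.12
Syy = Σy² − (Σy)²/n = 4292.7446 − 3590.704514 = 702.040086
b = Sxy/Sxx = 449.12/450 = 0.998044
SSE = Syy − b·Sxy = 702.040086 − 0.998044·449.12 = 253.798365

253.798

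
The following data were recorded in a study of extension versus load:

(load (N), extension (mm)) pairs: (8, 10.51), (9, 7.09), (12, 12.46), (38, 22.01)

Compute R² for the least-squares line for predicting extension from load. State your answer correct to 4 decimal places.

n = 4, Σx = 67, Σy = 52.07, Σxy = 1133.79, Σx² = 1733, Σy² = 800.4199
Sxx = Σx² − (Σx)²/n = 1733 − 1122.25 = 610.75
Sxy = Σxy − (Σx)(Σy)/n = 1133.79 − 872.1725 = 261.6175
Syy = Σy² − (Σy)²/n = 800.4199 − 677.821225 = 122.598675
R² = Sxy²/(Sxx·Syy) = (261.6175)²/(610.75·122.598675) = 0.914080

0.9141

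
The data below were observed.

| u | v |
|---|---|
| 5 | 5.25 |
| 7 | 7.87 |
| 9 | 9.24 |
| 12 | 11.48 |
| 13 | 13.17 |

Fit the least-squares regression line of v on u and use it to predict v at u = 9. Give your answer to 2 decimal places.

n = 5, Σx = 46, Σy = 47.01, Σxy = 473.47, Σx² = 468
Sxx = Σx² − (Σx)²/n = 468 − 423.2 = 44.8
Sxy = Σxy − (Σx)(Σy)/n = 473.47 − 432.492 = 40.978
b = Sxy/Sxx = 40.978/44.8 = 0.914687
a = ȳ − b·x̄ = 9.402 − 0.914687·9.2 = 0.986875
ŷ(9) = a + b·9 = 0.986875 + 0.914687·9 = 9.219062

9.22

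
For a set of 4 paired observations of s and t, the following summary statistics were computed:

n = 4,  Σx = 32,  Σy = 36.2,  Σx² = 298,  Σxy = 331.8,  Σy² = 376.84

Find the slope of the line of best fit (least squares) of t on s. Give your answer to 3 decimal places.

1.005

Sxx = Σx² − (Σx)²/n = 298 − 256 = 42
Sxy = Σxy − (Σx)(Σy)/n = 331.8 − 289.6 = 42.2
b = Sxy/Sxx = 42.2/42 = 1.004762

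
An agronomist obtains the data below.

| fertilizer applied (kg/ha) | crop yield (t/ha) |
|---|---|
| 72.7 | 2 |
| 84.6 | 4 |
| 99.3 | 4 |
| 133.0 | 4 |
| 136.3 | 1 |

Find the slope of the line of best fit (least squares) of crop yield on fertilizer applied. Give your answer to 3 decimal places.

-0.009

n = 5, Σx = 525.9, Σy = 15, Σxy = 1549.3, Σx² = 58569.63
Sxx = Σx² − (Σx)²/n = 58569.63 − 55314.162 = 3255.468
Sxy = Σxy − (Σx)(Σy)/n = 1549.3 − 1577.7 = -28.4
b = Sxy/Sxx = -28.4/3255.468 = -0.008724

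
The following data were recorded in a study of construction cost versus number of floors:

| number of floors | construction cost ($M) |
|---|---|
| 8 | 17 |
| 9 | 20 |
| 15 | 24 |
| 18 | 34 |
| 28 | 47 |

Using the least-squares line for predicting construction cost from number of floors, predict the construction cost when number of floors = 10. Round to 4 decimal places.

n = 5, Σx = 78, Σy = 142, Σxy = 2604, Σx² = 1478
Sxx = Σx² − (Σx)²/n = 1478 − 1216.8 = 261.2
Sxy = Σxy − (Σx)(Σy)/n = 2604 − 2215.2 = 388.8
b = Sxy/Sxx = 388.8/261.2 = 1.488515
a = ȳ − b·x̄ = 28.4 − 1.488515·15.6 = 5.179173
ŷ(10) = a + b·10 = 5.179173 + 1.488515·10 = 20.064319

20.0643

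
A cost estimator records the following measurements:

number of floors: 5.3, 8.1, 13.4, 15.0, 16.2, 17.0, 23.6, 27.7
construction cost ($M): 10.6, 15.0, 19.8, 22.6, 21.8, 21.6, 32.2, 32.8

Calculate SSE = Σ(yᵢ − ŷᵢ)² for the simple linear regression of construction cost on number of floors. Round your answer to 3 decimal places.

13.066

n = 8, Σx = 126.3, Σy = 176.4, Σxy = 3170.84, Σx² = 2373.95, Σy² = 4294.64
Sxx = Σx² − (Σx)²/n = 2373.95 − 1993.96125 = 379.98875
Sxy = Σxy − (Σx)(Σy)/n = 3170.84 − 2784.915 = 385.925
Syy = Σy² − (Σy)²/n = 4294.64 − 3889.62 = 405.02
b = Sxy/Sxx = 385.925/379.98875 = 1.015622
SSE = Syy − b·Sxy = 405.02 − 1.015622·385.925 = 13.066013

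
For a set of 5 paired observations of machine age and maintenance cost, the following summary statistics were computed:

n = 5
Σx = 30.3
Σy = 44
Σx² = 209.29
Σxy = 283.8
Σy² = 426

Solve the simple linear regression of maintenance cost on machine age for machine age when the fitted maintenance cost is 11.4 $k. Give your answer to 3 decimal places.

9.950

Sxx = Σx² − (Σx)²/n = 209.29 − 183.618 = 25.672
Sxy = Σxy − (Σx)(Σy)/n = 283.8 − 266.64 = 17.16
b = Sxy/Sxx = 17.16/25.672 = 0.668433
a = ȳ − b·x̄ = 8.8 − 0.668433·6.06 = 4.749299
Set a + b·x = 11.4: x = (11.4 − 4.749299) / 0.668433 = 9.949697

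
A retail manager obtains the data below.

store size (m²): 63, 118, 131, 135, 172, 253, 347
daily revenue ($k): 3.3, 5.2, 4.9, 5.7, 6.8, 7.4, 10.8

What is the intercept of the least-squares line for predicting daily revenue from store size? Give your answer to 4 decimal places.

n = 7, Σx = 1219, Σy = 44.1, Σxy = 9022.3, Σx² = 267281
Sxx = Σx² − (Σx)²/n = 267281 − 212280.142857 = 55000.857143
Sxy = Σxy − (Σx)(Σy)/n = 9022.3 − 7679.7 = 1342.6
b = Sxy/Sxx = 1342.6/55000.857143 = 0.024411
a = ȳ − b·x̄ = 6.3 − 0.024411·174.142857 = 2.049081

2.0491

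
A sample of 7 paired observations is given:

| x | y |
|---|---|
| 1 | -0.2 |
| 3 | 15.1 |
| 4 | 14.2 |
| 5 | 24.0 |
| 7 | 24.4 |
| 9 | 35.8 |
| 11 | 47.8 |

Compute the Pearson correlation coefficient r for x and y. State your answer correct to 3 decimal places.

n = 7, Σx = 40, Σy = 161.1, Σxy = 1240.7, Σx² = 302, Σy² = 5167.53
Sxx = Σx² − (Σx)²/n = 302 − 228.571429 = 73.428571
Sxy = Σxy − (Σx)(Σy)/n = 1240.7 − 920.571429 = 320.128571
Syy = Σy² − (Σy)²/n = 5167.53 − 3707.601429 = 1459.928571
r = Sxy/√(Sxx·Syy) = 320.128571/√(107200.469388) = 320.128571/327.414828 = 0.977746

0.978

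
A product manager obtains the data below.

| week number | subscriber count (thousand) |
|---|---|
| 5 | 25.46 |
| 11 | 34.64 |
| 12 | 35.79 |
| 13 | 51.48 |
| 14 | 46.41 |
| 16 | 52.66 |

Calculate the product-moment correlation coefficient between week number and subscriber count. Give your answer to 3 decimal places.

n = 6, Σx = 71, Σy = 246.44, Σxy = 3099.36, Σx² = 911, Σy² = 10706.2194
Sxx = Σx² − (Σx)²/n = 911 − 840.166667 = 70.833333
Sxy = Σxy − (Σx)(Σy)/n = 3099.36 − 2916.206667 = 183.153333
Syy = Σy² − (Σy)²/n = 10706.2194 − 10122.112267 = 584.107133
r = Sxy/√(Sxx·Syy) = 183.153333/√(41374.255278) = 183.153333/203.406625 = 0.900430

0.900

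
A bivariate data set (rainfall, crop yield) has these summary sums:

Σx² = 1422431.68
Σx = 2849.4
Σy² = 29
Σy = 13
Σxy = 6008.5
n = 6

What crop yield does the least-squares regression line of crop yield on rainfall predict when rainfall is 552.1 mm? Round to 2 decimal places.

Sxx = Σx² − (Σx)²/n = 1422431.68 − 1353180.06 = 69251.62
Sxy = Σxy − (Σx)(Σy)/n = 6008.5 − 6173.7 = -165.2
b = Sxy/Sxx = -165.2/69251.62 = -0.002386
a = ȳ − b·x̄ = 2.166667 − (-0.002386)·474.9 = 3.299542
ŷ(552.1) = a + b·552.1 = 3.299542 + (-0.002386)·552.1 = 1.982506

1.98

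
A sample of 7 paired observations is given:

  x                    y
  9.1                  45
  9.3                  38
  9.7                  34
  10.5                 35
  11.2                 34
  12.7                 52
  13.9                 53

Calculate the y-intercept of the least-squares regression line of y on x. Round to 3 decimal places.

n = 7, Σx = 76.4, Σy = 291, Σxy = 3238.1, Σx² = 853.58
Sxx = Σx² − (Σx)²/n = 853.58 − 833.851429 = 19.728571
Sxy = Σxy − (Σx)(Σy)/n = 3238.1 − 3176.057143 = 62.042857
b = Sxy/Sxx = 62.042857/19.728571 = 3.144823
a = ȳ − b·x̄ = 41.571429 − 3.144823·10.914286 = 7.247936

7.248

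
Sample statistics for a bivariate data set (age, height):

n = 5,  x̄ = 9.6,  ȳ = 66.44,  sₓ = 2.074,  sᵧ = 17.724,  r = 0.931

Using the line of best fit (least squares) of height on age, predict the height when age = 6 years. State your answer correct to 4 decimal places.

b = r · sᵧ/sₓ = 0.931 · 17.724/2.074 = 7.956145
a = ȳ − b·x̄ = 66.44 − 7.956145·9.6 = -9.938989
ŷ(6) = a + b·6 = -9.938989 + 7.956145·6 = 37.797879

37.7979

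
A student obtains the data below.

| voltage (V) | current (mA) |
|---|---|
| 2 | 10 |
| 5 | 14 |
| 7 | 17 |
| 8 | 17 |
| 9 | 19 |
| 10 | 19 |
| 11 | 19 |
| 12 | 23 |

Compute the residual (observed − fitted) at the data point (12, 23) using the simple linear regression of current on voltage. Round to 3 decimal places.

1.171

n = 8, Σx = 64, Σy = 138, Σxy = 1191, Σx² = 588
Sxx = Σx² − (Σx)²/n = 588 − 512 = 76
Sxy = Σxy − (Σx)(Σy)/n = 1191 − 1104 = 87
b = Sxy/Sxx = 87/76 = 1.144737
a = ȳ − b·x̄ = 17.25 − 1.144737·8 = 8.092105
ŷ(12) = 8.092105 + 1.144737·12 = 21.828947
residual = y − ŷ = 23 − 21.828947 = 1.171053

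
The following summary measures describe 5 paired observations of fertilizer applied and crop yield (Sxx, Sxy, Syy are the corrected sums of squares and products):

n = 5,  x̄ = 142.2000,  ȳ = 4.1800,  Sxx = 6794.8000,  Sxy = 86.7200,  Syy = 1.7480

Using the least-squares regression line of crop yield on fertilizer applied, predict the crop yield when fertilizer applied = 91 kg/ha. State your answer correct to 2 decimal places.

b = Sxy/Sxx = 86.72/6794.8 = 0.012763
a = ȳ − b·x̄ = 4.18 − 0.012763·142.2 = 2.365144
ŷ(91) = a + b·91 = 2.365144 + 0.012763·91 = 3.526550

3.53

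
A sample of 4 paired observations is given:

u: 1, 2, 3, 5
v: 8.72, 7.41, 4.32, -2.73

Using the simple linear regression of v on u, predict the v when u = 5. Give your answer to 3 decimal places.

-2.225

n = 4, Σx = 11, Σy = 17.72, Σxy = 22.85, Σx² = 39
Sxx = Σx² − (Σx)²/n = 39 − 30.25 = 8.75
Sxy = Σxy − (Σx)(Σy)/n = 22.85 − 48.73 = -25.88
b = Sxy/Sxx = -25.88/8.75 = -2.957714
a = ȳ − b·x̄ = 4.43 − (-2.957714)·2.75 = 12.563714
ŷ(5) = a + b·5 = 12.563714 + (-2.957714)·5 = -2.224857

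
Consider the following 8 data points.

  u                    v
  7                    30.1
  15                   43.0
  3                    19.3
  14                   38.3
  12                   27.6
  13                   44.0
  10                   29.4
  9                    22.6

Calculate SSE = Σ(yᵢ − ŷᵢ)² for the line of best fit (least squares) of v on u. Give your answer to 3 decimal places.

181.833

n = 8, Σx = 83, Σy = 254.3, Σxy = 2850.4, Σx² = 973, Σy² = 8667.27
Sxx = Σx² − (Σx)²/n = 973 − 861.125 = 111.875
Sxy = Σxy − (Σx)(Σy)/n = 2850.4 − 2638.3625 = 212.0375
Syy = Σy² − (Σy)²/n = 8667.27 − 8083.56125 = 583.70875
b = Sxy/Sxx = 212.0375/111.875 = 1.895307
SSE = Syy − b·Sxy = 583.70875 − 1.895307·212.0375 = 181.832536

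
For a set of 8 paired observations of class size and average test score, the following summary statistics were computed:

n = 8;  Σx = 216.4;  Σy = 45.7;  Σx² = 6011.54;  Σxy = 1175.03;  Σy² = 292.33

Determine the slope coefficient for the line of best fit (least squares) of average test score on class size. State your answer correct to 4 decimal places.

-0.3873

Sxx = Σx² − (Σx)²/n = 6011.54 − 5853.62 = 157.92
Sxy = Σxy − (Σx)(Σy)/n = 1175.03 − 1236.185 = -61.155
b = Sxy/Sxx = -61.155/157.92 = -0.387253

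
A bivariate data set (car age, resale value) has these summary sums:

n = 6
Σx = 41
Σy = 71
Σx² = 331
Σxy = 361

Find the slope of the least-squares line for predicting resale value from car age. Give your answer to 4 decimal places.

-2.4426

Sxx = Σx² − (Σx)²/n = 331 − 280.166667 = 50.833333
Sxy = Σxy − (Σx)(Σy)/n = 361 − 485.166667 = -124.166667
b = Sxy/Sxx = -124.166667/50.833333 = -2.442623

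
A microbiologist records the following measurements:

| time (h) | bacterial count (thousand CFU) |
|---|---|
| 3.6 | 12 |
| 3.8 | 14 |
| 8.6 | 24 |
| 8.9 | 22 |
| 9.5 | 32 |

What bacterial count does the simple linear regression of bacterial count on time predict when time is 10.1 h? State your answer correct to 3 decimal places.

29.011

n = 5, Σx = 34.4, Σy = 104, Σxy = 802.6, Σx² = 270.82
Sxx = Σx² − (Σx)²/n = 270.82 − 236.672 = 34.148
Sxy = Σxy − (Σx)(Σy)/n = 802.6 − 715.52 = 87.08
b = Sxy/Sxx = 87.08/34.148 = 2.550076
a = ȳ − b·x̄ = 20.8 − 2.550076·6.88 = 3.255476
ŷ(10.1) = a + b·10.1 = 3.255476 + 2.550076·10.1 = 29.011245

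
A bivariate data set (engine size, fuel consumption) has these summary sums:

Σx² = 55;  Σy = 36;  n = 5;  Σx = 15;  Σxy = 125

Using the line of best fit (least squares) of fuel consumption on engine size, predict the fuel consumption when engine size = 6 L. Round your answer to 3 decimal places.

12.300

Sxx = Σx² − (Σx)²/n = 55 − 45 = 10
Sxy = Σxy − (Σx)(Σy)/n = 125 − 108 = 17
b = Sxy/Sxx = 17/10 = 1.7
a = ȳ − b·x̄ = 7.2 − 1.7·3 = 2.1
ŷ(6) = a + b·6 = 2.1 + 1.7·6 = 12.3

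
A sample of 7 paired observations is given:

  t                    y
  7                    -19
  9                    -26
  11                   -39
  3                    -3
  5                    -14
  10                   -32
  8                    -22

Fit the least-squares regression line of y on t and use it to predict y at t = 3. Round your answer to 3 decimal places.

n = 7, Σx = 53, Σy = -155, Σxy = -1371, Σx² = 449
Sxx = Σx² − (Σx)²/n = 449 − 401.285714 = 47.714286
Sxy = Σxy − (Σx)(Σy)/n = -1371 − (-1173.571429) = -197.428571
b = Sxy/Sxx = -197.428571/47.714286 = -4.137725
a = ȳ − b·x̄ = -22.142857 − (-4.137725)·7.571429 = 9.185629
ŷ(3) = a + b·3 = 9.185629 + (-4.137725)·3 = -3.227545

-3.228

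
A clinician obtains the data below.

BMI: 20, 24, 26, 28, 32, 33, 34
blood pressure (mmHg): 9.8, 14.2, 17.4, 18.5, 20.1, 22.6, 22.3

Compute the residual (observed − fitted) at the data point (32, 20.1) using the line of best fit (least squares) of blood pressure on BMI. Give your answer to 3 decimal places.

-1.084

n = 7, Σx = 197, Σy = 124.9, Σxy = 3654.4, Σx² = 5705
Sxx = Σx² − (Σx)²/n = 5705 − 5544.142857 = 160.857143
Sxy = Σxy − (Σx)(Σy)/n = 3654.4 − 3515.042857 = 139.357143
b = Sxy/Sxx = 139.357143/160.857143 = 0.866341
a = ȳ − b·x̄ = 17.842857 − 0.866341·28.142857 = -6.538455
ŷ(32) = -6.538455 + 0.866341·32 = 21.184458
residual = y − ŷ = 20.1 − 21.184458 = -1.084458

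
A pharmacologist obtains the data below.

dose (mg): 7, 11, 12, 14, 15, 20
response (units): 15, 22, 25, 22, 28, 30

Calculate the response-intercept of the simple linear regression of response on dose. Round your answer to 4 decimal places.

n = 6, Σx = 79, Σy = 142, Σxy = 1975, Σx² = 1135
Sxx = Σx² − (Σx)²/n = 1135 − 1040.166667 = 94.833333
Sxy = Σxy − (Σx)(Σy)/n = 1975 − 1869.666667 = 105.333333
b = Sxy/Sxx = 105.333333/94.833333 = 1.110721
a = ȳ − b·x̄ = 23.666667 − 1.110721·13.166667 = 9.042179

9.0422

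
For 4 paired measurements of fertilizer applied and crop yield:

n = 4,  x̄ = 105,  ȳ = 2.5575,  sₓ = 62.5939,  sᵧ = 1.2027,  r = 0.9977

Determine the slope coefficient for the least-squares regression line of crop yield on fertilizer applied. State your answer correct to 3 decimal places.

0.019

b = r · sᵧ/sₓ = 0.9977 · 1.2027/62.5939 = 0.019170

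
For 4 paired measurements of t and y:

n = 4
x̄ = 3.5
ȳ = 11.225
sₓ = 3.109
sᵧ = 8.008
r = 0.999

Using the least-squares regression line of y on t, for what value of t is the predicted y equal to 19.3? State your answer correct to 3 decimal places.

6.638

b = r · sᵧ/sₓ = 0.999 · 8.008/3.109 = 2.573172
a = ȳ − b·x̄ = 11.225 − 2.573172·3.5 = 2.218898
Set a + b·x = 19.3: x = (19.3 − 2.218898) / 2.573172 = 6.638150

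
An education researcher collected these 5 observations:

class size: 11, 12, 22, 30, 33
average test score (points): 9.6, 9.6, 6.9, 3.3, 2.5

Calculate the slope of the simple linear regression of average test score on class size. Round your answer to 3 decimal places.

n = 5, Σx = 108, Σy = 31.9, Σxy = 554.1, Σx² = 2738
Sxx = Σx² − (Σx)²/n = 2738 − 2332.8 = 405.2
Sxy = Σxy − (Σx)(Σy)/n = 554.1 − 689.04 = -134.94
b = Sxy/Sxx = -134.94/405.2 = -0.333021

-0.333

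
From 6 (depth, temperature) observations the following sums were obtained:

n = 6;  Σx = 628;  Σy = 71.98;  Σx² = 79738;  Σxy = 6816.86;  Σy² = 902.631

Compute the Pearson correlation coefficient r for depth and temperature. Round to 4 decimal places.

-0.9688

Sxx = Σx² − (Σx)²/n = 79738 − 65730.666667 = 14007.333333
Sxy = Σxy − (Σx)(Σy)/n = 6816.86 − 7533.906667 = -717.046667
Syy = Σy² − (Σy)²/n = 902.631 − 863.520067 = 39.110933
r = Sxy/√(Sxx·Syy) = -717.046667/√(547839.880178) = -717.046667/740.162063 = -0.968770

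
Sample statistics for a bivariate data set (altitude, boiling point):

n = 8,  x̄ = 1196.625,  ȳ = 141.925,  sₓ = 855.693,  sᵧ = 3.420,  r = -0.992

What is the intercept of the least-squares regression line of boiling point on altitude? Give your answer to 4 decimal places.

146.6694

b = r · sᵧ/sₓ = -0.992 · 3.42/855.693 = -0.003965
a = ȳ − b·x̄ = 141.925 − (-0.003965)·1196.625 = 146.669363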